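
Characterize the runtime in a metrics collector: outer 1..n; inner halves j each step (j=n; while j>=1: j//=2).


Reasoning: n times log n
Complexity: O(n log n)

O(n log n)


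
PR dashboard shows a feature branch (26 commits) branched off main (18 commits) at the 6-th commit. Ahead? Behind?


Common ancestor: commit #6
feature commits after divergence: 26 - 6 = 20
main commits after divergence: 18 - 6 = 12
feature is 20 commits ahead of main
main is 12 commits ahead of feature

feature ahead: 20, main ahead: 12


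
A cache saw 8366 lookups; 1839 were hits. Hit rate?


Formula: hit rate = hits / (hits + misses) * 100
hit rate = 1839 / (1839 + 6527) * 100
hit rate = 1839 / 8366 * 100
hit rate = 21.98%

21.98%


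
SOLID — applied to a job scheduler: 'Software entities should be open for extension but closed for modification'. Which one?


This describes the Open/Closed Principle (OCP)

Open/Closed Principle (OCP)


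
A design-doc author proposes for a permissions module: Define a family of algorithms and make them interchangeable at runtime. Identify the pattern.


This matches the Strategy pattern

Strategy


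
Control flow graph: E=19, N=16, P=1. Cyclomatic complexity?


Formula: V(G) = E - N + 2P
V(G) = 19 - 16 + 2*1
V(G) = 3 + 2
V(G) = 5

5


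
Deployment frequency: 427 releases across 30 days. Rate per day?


Formula: deployments per day = releases / days
= 427 / 30
= 14.233 deploys/day
(equivalently, 99.63 deploys/week)

14.233 deploys/day


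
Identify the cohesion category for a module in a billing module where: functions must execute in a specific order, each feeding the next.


Reasoning: Output of one is input to next
Type: Sequential cohesion

Sequential cohesion


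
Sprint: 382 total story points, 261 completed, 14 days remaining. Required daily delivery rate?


Formula: Required rate = Remaining points / Days left
Remaining = 382 - 261 = 121 points
Required rate = 121 / 14 = 8.64 points/day

8.64 points/day


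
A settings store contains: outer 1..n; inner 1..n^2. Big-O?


Reasoning: n times n^2
Complexity: O(n^3)

O(n^3)


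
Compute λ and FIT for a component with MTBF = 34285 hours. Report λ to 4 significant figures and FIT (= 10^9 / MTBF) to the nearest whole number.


Formula: λ = 1 / MTBF; FIT = λ × 1e9 = 1e9 / MTBF
λ = 1 / 34285 ≈ 2.917e-05 failures/hour
FIT = 1e9 / 34285 ≈ 29167 failures per 1e9 hours (nearest whole number)

λ = 2.917e-05 /h, FIT = 29167


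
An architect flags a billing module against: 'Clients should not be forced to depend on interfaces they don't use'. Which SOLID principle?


This describes the Interface Segregation Principle (ISP)

Interface Segregation Principle (ISP)


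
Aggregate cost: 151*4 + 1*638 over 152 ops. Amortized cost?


Formula: Amortized cost = Total cost / Operations
Total cost = (151 * 4) + (1 * 638)
Total cost = 604 + 638 = 1242
Amortized = 1242 / 152 = 8.1711

8.1711


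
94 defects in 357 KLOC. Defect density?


Defect density = defects / KLOC
Defect density = 94 / 357
Defect density = 0.263 defects/KLOC

0.263 defects/KLOC


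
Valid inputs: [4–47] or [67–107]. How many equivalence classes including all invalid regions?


Valid ranges: [4,47] and [67,107]
Class 1: x < 4 — invalid
Class 2: 4 ≤ x ≤ 47 — valid
Class 3: 47 < x < 67 — invalid (gap between ranges)
Class 4: 67 ≤ x ≤ 107 — valid
Class 5: x > 107 — invalid
Total equivalence classes: 5

5 equivalence classes


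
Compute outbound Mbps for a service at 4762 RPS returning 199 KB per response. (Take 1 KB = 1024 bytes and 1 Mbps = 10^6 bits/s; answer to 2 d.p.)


Formula: Mbps = payload_bytes * RPS * 8 / 1e6
Payload per request = 199 KB = 199 * 1024 = 203776 bytes
Total bytes/sec = 203776 * 4762 = 970381312
Total bits/sec = 970381312 * 8 = 7763050496
Mbps = 7763050496 / 1e6 = 7763.05

7763.05 Mbps


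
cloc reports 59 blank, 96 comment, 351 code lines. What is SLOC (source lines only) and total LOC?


Total LOC = blank + comment + code
Total LOC = 59 + 96 + 351 = 506
SLOC (source only) = code = 351

Total LOC: 506, SLOC: 351


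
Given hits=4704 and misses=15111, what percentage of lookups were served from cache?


Formula: hit rate = hits / (hits + misses) * 100
hit rate = 4704 / (4704 + 15111) * 100
hit rate = 4704 / 19815 * 100
hit rate = 23.74%

23.74%


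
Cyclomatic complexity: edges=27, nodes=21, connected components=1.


Formula: V(G) = E - N + 2P
V(G) = 27 - 21 + 2*1
V(G) = 6 + 2
V(G) = 8

8


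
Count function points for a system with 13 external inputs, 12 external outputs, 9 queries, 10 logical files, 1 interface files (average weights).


UFP = EI*4 + EO*5 + EQ*4 + ILF*10 + EIF*7
UFP = 13*4 + 12*5 + 9*4 + 10*10 + 1*7
UFP = 52 + 60 + 36 + 100 + 7
UFP = 255

255


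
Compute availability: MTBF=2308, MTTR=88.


Availability = MTBF / (MTBF + MTTR)
Availability = 2308 / (2308 + 88)
Availability = 2308 / 2396
Availability = 96.3272%

96.3272%


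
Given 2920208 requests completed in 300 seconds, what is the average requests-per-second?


Formula: throughput = requests / seconds
throughput = 2920208 / 300
throughput = 9734.03 requests/second

9734.03 requests/second


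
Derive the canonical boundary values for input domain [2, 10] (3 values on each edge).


Range: [2, 10]
Boundaries: just below min, min, min+1, max-1, max, just above max
Values: [1, 2, 3, 9, 10, 11]

[1, 2, 3, 9, 10, 11]


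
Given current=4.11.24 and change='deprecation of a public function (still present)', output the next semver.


Current: 4.11.24
Change category: 'deprecation of a public function (still present)' → minor bump
SemVer rule: minor bump → increment MINOR, reset PATCH to 0 (MAJOR unchanged)
New: 4.12.0

4.12.0


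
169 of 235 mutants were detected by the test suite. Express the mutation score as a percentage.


Mutation score = killed / total * 100
Mutation score = 169 / 235 * 100
Mutation score = 71.91%

71.91%


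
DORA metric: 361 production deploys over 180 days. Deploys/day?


Formula: deployments per day = releases / days
= 361 / 180
= 2.006 deploys/day
(equivalently, 14.04 deploys/week)

2.006 deploys/day


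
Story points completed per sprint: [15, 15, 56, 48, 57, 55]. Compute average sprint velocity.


Formula: Avg velocity = Total points / Number of sprints
Points: [15, 15, 56, 48, 57, 55]
Sum = 15 + 15 + 56 + 48 + 57 + 55 = 246
Avg velocity = 246 / 6 = 41.0 points/sprint

41.0 points/sprint


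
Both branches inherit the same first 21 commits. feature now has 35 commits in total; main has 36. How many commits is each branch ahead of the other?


Common ancestor: commit #21
feature commits after divergence: 35 - 21 = 14
main commits after divergence: 36 - 21 = 15
feature is 14 commits ahead of main
main is 15 commits ahead of feature

feature ahead: 14, main ahead: 15


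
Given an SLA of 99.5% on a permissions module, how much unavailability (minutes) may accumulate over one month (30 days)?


Formula: allowed downtime = period * (100 - SLA) / 100
Period (month (30 days)) = 43200 minutes
Unavailability fraction = (100 - 99.5) / 100
Allowed downtime = 43200 * (100 - 99.5) / 100
Allowed downtime = 216.0 minutes

216.0 minutes


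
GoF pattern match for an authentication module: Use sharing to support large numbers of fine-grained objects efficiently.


This matches the Flyweight pattern

Flyweight


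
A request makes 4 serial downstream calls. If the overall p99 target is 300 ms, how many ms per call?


Formula: per_stage = total_budget / stages
per_stage = 300 / 4
per_stage = 75.0 ms

75.0 ms


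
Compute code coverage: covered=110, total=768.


Coverage = covered / total * 100
Coverage = 110 / 768 * 100
Coverage = 14.32%

14.32%


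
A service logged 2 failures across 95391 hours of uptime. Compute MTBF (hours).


Formula: MTBF = Total operating time / Number of failures
MTBF = 95391 / 2
MTBF = 47695.5 hours

47695.5 hours


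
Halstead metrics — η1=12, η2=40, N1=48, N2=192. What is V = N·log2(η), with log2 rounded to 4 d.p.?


Formula: V = N * log2(η), where N = N1 + N2 and η = η1 + η2
η = 12 + 40 = 52
N = 48 + 192 = 240
log2(52) ≈ 5.7004
V = 240 * 5.7004 = 1368.10

1368.10


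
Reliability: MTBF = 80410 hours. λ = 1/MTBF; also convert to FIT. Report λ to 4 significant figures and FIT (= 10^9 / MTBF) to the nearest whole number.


Formula: λ = 1 / MTBF; FIT = λ × 1e9 = 1e9 / MTBF
λ = 1 / 80410 ≈ 1.244e-05 failures/hour
FIT = 1e9 / 80410 ≈ 12436 failures per 1e9 hours (nearest whole number)

λ = 1.244e-05 /h, FIT = 12436


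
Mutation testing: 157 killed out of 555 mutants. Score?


Mutation score = killed / total * 100
Mutation score = 157 / 555 * 100
Mutation score = 28.29%

28.29%


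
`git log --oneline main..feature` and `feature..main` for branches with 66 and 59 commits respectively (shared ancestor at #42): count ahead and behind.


Common ancestor: commit #42
feature commits after divergence: 66 - 42 = 24
main commits after divergence: 59 - 42 = 17
feature is 24 commits ahead of main
main is 17 commits ahead of feature

feature ahead: 24, main ahead: 17


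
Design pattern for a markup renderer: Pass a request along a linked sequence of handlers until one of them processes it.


This matches the Chain of Responsibility pattern

Chain of Responsibility


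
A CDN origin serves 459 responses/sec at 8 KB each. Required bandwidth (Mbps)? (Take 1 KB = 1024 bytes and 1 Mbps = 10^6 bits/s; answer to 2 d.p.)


Formula: Mbps = payload_bytes * RPS * 8 / 1e6
Payload per request = 8 KB = 8 * 1024 = 8192 bytes
Total bytes/sec = 8192 * 459 = 3760128
Total bits/sec = 3760128 * 8 = 30081024
Mbps = 30081024 / 1e6 = 30.08

30.08 Mbps


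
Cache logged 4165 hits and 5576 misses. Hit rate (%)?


Formula: hit rate = hits / (hits + misses) * 100
hit rate = 4165 / (4165 + 5576) * 100
hit rate = 4165 / 9741 * 100
hit rate = 42.76%

42.76%


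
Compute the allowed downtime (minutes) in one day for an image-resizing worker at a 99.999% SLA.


Formula: allowed downtime = period * (100 - SLA) / 100
Period (day) = 1440 minutes
Unavailability fraction = (100 - 99.999) / 100
Allowed downtime = 1440 * (100 - 99.999) / 100
Allowed downtime = 0.0144 minutes

0.0144 minutes


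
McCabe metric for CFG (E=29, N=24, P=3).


Formula: V(G) = E - N + 2P
V(G) = 29 - 24 + 2*3
V(G) = 5 + 6
V(G) = 11

11


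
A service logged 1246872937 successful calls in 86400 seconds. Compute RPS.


Formula: throughput = requests / seconds
throughput = 1246872937 / 86400
throughput = 14431.4 requests/second

14431.4 requests/second


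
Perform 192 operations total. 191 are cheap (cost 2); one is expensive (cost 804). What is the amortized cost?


Formula: Amortized cost = Total cost / Operations
Total cost = (191 * 2) + (1 * 804)
Total cost = 382 + 804 = 1186
Amortized = 1186 / 192 = 6.1771

6.1771


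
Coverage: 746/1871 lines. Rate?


Coverage = covered / total * 100
Coverage = 746 / 1871 * 100
Coverage = 39.87%

39.87%


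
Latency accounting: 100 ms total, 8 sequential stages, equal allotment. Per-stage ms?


Formula: per_stage = total_budget / stages
per_stage = 100 / 8
per_stage = 12.5 ms

12.5 ms


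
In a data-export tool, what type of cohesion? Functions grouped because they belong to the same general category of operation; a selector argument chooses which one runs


Reasoning: Grouped by category of activity, not by data or sequence
Type: Logical cohesion

Logical cohesion


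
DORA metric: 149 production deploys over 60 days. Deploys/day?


Formula: deployments per day = releases / days
= 149 / 60
= 2.483 deploys/day
(equivalently, 17.38 deploys/week)

2.483 deploys/day


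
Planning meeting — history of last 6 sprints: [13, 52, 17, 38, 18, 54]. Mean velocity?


Formula: Avg velocity = Total points / Number of sprints
Points: [13, 52, 17, 38, 18, 54]
Sum = 13 + 52 + 17 + 38 + 18 + 54 = 192
Avg velocity = 192 / 6 = 32.0 points/sprint

32.0 points/sprint


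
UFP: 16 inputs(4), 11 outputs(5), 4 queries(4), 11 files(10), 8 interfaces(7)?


UFP = EI*4 + EO*5 + EQ*4 + ILF*10 + EIF*7
UFP = 16*4 + 11*5 + 4*4 + 11*10 + 8*7
UFP = 64 + 55 + 16 + 110 + 56
UFP = 301

301


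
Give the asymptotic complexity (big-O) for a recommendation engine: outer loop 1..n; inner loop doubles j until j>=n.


Reasoning: linear outer times logarithmic inner
Complexity: O(n log n)

O(n log n)


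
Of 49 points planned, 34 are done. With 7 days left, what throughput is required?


Formula: Required rate = Remaining points / Days left
Remaining = 49 - 34 = 15 points
Required rate = 15 / 7 = 2.14 points/day

2.14 points/day


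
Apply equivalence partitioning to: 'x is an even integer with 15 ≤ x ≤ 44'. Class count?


Constraint: even integers in [15, 44]
Class 1: x < 15 — out-of-range invalid
Class 2: x in [15,44] but odd — wrong type invalid
Class 3: x in [15,44] and even — valid
Class 4: x > 44 — out-of-range invalid
Total equivalence classes: 4

4 equivalence classes


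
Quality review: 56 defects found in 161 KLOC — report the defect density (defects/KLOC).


Defect density = defects / KLOC
Defect density = 56 / 161
Defect density = 0.348 defects/KLOC

0.348 defects/KLOC


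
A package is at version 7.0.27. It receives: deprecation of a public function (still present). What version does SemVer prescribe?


Current: 7.0.27
Change category: 'deprecation of a public function (still present)' → minor bump
SemVer rule: minor bump → increment MINOR, reset PATCH to 0 (MAJOR unchanged)
New: 7.1.0

7.1.0


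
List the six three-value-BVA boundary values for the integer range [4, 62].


Range: [4, 62]
Boundaries: just below min, min, min+1, max-1, max, just above max
Values: [3, 4, 5, 61, 62, 63]

[3, 4, 5, 61, 62, 63]


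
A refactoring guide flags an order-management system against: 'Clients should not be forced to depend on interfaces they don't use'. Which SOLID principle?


This describes the Interface Segregation Principle (ISP)

Interface Segregation Principle (ISP)


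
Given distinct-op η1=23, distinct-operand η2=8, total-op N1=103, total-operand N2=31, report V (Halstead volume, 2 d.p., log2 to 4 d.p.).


Formula: V = N * log2(η), where N = N1 + N2 and η = η1 + η2
η = 23 + 8 = 31
N = 103 + 31 = 134
log2(31) ≈ 4.9542
V = 134 * 4.9542 = 663.86

663.86


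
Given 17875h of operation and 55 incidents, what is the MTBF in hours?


Formula: MTBF = Total operating time / Number of failures
MTBF = 17875 / 55
MTBF = 325.0 hours

325.0 hours


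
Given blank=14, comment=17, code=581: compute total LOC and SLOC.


Total LOC = blank + comment + code
Total LOC = 14 + 17 + 581 = 612
SLOC (source only) = code = 581

Total LOC: 612, SLOC: 581


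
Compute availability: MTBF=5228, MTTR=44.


Availability = MTBF / (MTBF + MTTR)
Availability = 5228 / (5228 + 44)
Availability = 5228 / 5272
Availability = 99.1654%

99.1654%


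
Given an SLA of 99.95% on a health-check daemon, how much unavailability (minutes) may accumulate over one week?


Formula: allowed downtime = period * (100 - SLA) / 100
Period (week) = 10080 minutes
Unavailability fraction = (100 - 99.95) / 100
Allowed downtime = 10080 * (100 - 99.95) / 100
Allowed downtime = 5.04 minutes

5.04 minutes


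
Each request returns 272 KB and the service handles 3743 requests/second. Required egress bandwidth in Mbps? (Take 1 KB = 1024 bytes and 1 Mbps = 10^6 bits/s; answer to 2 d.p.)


Formula: Mbps = payload_bytes * RPS * 8 / 1e6
Payload per request = 272 KB = 272 * 1024 = 278528 bytes
Total bytes/sec = 278528 * 3743 = 1042530304
Total bits/sec = 1042530304 * 8 = 8340242432
Mbps = 8340242432 / 1e6 = 8340.24

8340.24 Mbps


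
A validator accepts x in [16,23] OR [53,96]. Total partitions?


Valid ranges: [16,23] and [53,96]
Class 1: x < 16 — invalid
Class 2: 16 ≤ x ≤ 23 — valid
Class 3: 23 < x < 53 — invalid (gap between ranges)
Class 4: 53 ≤ x ≤ 96 — valid
Class 5: x > 96 — invalid
Total equivalence classes: 5

5 equivalence classes


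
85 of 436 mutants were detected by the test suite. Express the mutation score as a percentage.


Mutation score = killed / total * 100
Mutation score = 85 / 436 * 100
Mutation score = 19.5%

19.5%


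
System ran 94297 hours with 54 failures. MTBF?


Formula: MTBF = Total operating time / Number of failures
MTBF = 94297 / 54
MTBF = 1746.24 hours

1746.24 hours


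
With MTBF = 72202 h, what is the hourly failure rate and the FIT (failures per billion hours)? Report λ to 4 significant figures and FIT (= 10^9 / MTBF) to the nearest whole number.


Formula: λ = 1 / MTBF; FIT = λ × 1e9 = 1e9 / MTBF
λ = 1 / 72202 ≈ 1.385e-05 failures/hour
FIT = 1e9 / 72202 ≈ 13850 failures per 1e9 hours (nearest whole number)

λ = 1.385e-05 /h, FIT = 13850


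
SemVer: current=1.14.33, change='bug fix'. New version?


Current: 1.14.33
Change category: 'bug fix' → patch bump
SemVer rule: patch bump → increment PATCH (MAJOR and MINOR unchanged)
New: 1.14.34

1.14.34


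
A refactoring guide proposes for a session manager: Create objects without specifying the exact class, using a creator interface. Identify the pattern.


This matches the Factory Method pattern

Factory Method


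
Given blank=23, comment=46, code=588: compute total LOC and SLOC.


Total LOC = blank + comment + code
Total LOC = 23 + 46 + 588 = 657
SLOC (source only) = code = 588

Total LOC: 657, SLOC: 588


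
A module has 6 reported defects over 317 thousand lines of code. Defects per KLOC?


Defect density = defects / KLOC
Defect density = 6 / 317
Defect density = 0.019 defects/KLOC

0.019 defects/KLOC


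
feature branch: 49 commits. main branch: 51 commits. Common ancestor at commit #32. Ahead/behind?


Common ancestor: commit #32
feature commits after divergence: 49 - 32 = 17
main commits after divergence: 51 - 32 = 19
feature is 17 commits ahead of main
main is 19 commits ahead of feature

feature ahead: 17, main ahead: 19


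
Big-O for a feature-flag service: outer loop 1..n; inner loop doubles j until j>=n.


Reasoning: linear outer times logarithmic inner
Complexity: O(n log n)

O(n log n)


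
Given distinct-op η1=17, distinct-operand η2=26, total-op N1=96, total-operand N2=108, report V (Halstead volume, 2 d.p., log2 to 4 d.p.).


Formula: V = N * log2(η), where N = N1 + N2 and η = η1 + η2
η = 17 + 26 = 43
N = 96 + 108 = 204
log2(43) ≈ 5.4263
V = 204 * 5.4263 = 1106.97

1106.97


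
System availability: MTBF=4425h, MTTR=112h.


Availability = MTBF / (MTBF + MTTR)
Availability = 4425 / (4425 + 112)
Availability = 4425 / 4537
Availability = 97.5314%

97.5314%


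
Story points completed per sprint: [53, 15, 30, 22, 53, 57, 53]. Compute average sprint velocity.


Formula: Avg velocity = Total points / Number of sprints
Points: [53, 15, 30, 22, 53, 57, 53]
Sum = 53 + 15 + 30 + 22 + 53 + 57 + 53 = 283
Avg velocity = 283 / 7 = 40.43 points/sprint

40.43 points/sprint


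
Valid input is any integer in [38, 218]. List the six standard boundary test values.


Range: [38, 218]
Boundaries: just below min, min, min+1, max-1, max, just above max
Values: [37, 38, 39, 217, 218, 219]

[37, 38, 39, 217, 218, 219]


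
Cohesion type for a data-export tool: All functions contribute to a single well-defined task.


Reasoning: Best: single purpose
Type: Functional cohesion

Functional cohesion


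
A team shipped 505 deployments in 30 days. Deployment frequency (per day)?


Formula: deployments per day = releases / days
= 505 / 30
= 16.833 deploys/day
(equivalently, 117.83 deploys/week)

16.833 deploys/day


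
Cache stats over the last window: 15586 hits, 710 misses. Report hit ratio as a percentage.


Formula: hit rate = hits / (hits + misses) * 100
hit rate = 15586 / (15586 + 710) * 100
hit rate = 15586 / 16296 * 100
hit rate = 95.64%

95.64%


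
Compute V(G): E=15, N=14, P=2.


Formula: V(G) = E - N + 2P
V(G) = 15 - 14 + 2*2
V(G) = 1 + 4
V(G) = 5

5


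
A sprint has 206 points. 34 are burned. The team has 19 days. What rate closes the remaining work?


Formula: Required rate = Remaining points / Days left
Remaining = 206 - 34 = 172 points
Required rate = 172 / 19 = 9.05 points/day

9.05 points/day


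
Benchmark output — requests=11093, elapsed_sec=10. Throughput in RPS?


Formula: throughput = requests / seconds
throughput = 11093 / 10
throughput = 1109.3 requests/second

1109.3 requests/second


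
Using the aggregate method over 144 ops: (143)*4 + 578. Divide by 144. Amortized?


Formula: Amortized cost = Total cost / Operations
Total cost = (143 * 4) + (1 * 578)
Total cost = 572 + 578 = 1150
Amortized = 1150 / 144 = 7.9861

7.9861


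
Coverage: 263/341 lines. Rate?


Coverage = covered / total * 100
Coverage = 263 / 341 * 100
Coverage = 77.13%

77.13%


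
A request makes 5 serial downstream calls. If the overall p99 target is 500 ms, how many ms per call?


Formula: per_stage = total_budget / stages
per_stage = 500 / 5
per_stage = 100.0 ms

100.0 ms


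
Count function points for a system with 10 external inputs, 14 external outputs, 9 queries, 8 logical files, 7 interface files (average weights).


UFP = EI*4 + EO*5 + EQ*4 + ILF*10 + EIF*7
UFP = 10*4 + 14*5 + 9*4 + 8*10 + 7*7
UFP = 40 + 70 + 36 + 80 + 49
UFP = 275

275


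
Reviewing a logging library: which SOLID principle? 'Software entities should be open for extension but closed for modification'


This describes the Open/Closed Principle (OCP)

Open/Closed Principle (OCP)


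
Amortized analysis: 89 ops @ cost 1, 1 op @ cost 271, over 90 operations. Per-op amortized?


Formula: Amortized cost = Total cost / Operations
Total cost = (89 * 1) + (1 * 271)
Total cost = 89 + 271 = 360
Amortized = 360 / 90 = 4.0

4.0


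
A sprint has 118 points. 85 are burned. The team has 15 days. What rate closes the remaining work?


Formula: Required rate = Remaining points / Days left
Remaining = 118 - 85 = 33 points
Required rate = 33 / 15 = 2.2 points/day

2.2 points/day


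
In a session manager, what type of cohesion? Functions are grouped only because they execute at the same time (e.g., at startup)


Reasoning: Related by timing only
Type: Temporal cohesion

Temporal cohesion


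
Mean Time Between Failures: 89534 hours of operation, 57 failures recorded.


Formula: MTBF = Total operating time / Number of failures
MTBF = 89534 / 57
MTBF = 1570.77 hours

1570.77 hours


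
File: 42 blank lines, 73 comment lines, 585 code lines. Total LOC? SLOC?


Total LOC = blank + comment + code
Total LOC = 42 + 73 + 585 = 700
SLOC (source only) = code = 585

Total LOC: 700, SLOC: 585


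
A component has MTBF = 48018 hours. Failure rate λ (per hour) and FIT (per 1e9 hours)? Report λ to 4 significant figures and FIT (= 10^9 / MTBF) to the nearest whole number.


Formula: λ = 1 / MTBF; FIT = λ × 1e9 = 1e9 / MTBF
λ = 1 / 48018 ≈ 2.083e-05 failures/hour
FIT = 1e9 / 48018 ≈ 20826 failures per 1e9 hours (nearest whole number)

λ = 2.083e-05 /h, FIT = 20826


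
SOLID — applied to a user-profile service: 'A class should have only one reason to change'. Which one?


This describes the Single Responsibility Principle (SRP)

Single Responsibility Principle (SRP)


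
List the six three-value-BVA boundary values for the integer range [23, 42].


Range: [23, 42]
Boundaries: just below min, min, min+1, max-1, max, just above max
Values: [22, 23, 24, 41, 42, 43]

[22, 23, 24, 41, 42, 43]


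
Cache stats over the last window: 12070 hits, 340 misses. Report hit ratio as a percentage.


Formula: hit rate = hits / (hits + misses) * 100
hit rate = 12070 / (12070 + 340) * 100
hit rate = 12070 / 12410 * 100
hit rate = 97.26%

97.26%


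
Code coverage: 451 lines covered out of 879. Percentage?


Coverage = covered / total * 100
Coverage = 451 / 879 * 100
Coverage = 51.31%

51.31%


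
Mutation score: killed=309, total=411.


Mutation score = killed / total * 100
Mutation score = 309 / 411 * 100
Mutation score = 75.18%

75.18%


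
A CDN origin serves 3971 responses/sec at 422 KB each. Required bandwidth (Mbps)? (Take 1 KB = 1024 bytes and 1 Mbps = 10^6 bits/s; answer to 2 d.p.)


Formula: Mbps = payload_bytes * RPS * 8 / 1e6
Payload per request = 422 KB = 422 * 1024 = 432128 bytes
Total bytes/sec = 432128 * 3971 = 1715980288
Total bits/sec = 1715980288 * 8 = 13727842304
Mbps = 13727842304 / 1e6 = 13727.84

13727.84 Mbps


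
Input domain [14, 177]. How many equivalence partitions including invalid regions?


Valid range: [14, 177]
Class 1: x < 14 — invalid
Class 2: 14 ≤ x ≤ 177 — valid
Class 3: x > 177 — invalid
Total equivalence classes: 3

3 equivalence classes


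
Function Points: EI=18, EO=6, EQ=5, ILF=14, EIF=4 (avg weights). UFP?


UFP = EI*4 + EO*5 + EQ*4 + ILF*10 + EIF*7
UFP = 18*4 + 6*5 + 5*4 + 14*10 + 4*7
UFP = 72 + 30 + 20 + 140 + 28
UFP = 290

290


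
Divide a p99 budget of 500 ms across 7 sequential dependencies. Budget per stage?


Formula: per_stage = total_budget / stages
per_stage = 500 / 7
per_stage = 71.43 ms

71.43 ms


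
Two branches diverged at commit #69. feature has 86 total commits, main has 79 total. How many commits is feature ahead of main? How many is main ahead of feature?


Common ancestor: commit #69
feature commits after divergence: 86 - 69 = 17
main commits after divergence: 79 - 69 = 10
feature is 17 commits ahead of main
main is 10 commits ahead of feature

feature ahead: 17, main ahead: 10


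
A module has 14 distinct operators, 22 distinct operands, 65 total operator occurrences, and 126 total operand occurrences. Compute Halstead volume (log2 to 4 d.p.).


Formula: V = N * log2(η), where N = N1 + N2 and η = η1 + η2
η = 14 + 22 = 36
N = 65 + 126 = 191
log2(36) ≈ 5.1699
V = 191 * 5.1699 = 987.45

987.45


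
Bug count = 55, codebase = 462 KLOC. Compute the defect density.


Defect density = defects / KLOC
Defect density = 55 / 462
Defect density = 0.119 defects/KLOC

0.119 defects/KLOC


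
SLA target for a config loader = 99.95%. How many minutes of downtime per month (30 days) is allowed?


Formula: allowed downtime = period * (100 - SLA) / 100
Period (month (30 days)) = 43200 minutes
Unavailability fraction = (100 - 99.95) / 100
Allowed downtime = 43200 * (100 - 99.95) / 100
Allowed downtime = 21.6 minutes

21.6 minutes


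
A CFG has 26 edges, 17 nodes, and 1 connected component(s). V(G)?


Formula: V(G) = E - N + 2P
V(G) = 26 - 17 + 2*1
V(G) = 9 + 2
V(G) = 11

11


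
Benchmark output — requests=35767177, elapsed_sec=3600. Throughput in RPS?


Formula: throughput = requests / seconds
throughput = 35767177 / 3600
throughput = 9935.33 requests/second

9935.33 requests/second


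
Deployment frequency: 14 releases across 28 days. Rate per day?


Formula: deployments per day = releases / days
= 14 / 28
= 0.5 deploys/day
(equivalently, 3.5 deploys/week)

0.5 deploys/day


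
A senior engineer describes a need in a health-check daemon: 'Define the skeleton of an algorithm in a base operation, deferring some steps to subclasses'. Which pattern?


This matches the Template Method pattern

Template Method


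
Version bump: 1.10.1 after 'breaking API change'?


Current: 1.10.1
Change category: 'breaking API change' → major bump
SemVer rule: major bump → increment MAJOR, reset MINOR and PATCH to 0
New: 2.0.0

2.0.0


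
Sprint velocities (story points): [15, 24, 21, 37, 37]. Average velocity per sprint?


Formula: Avg velocity = Total points / Number of sprints
Points: [15, 24, 21, 37, 37]
Sum = 15 + 24 + 21 + 37 + 37 = 134
Avg velocity = 134 / 5 = 26.8 points/sprint

26.8 points/sprint


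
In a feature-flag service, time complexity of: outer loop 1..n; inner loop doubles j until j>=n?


Reasoning: linear outer times logarithmic inner
Complexity: O(n log n)

O(n log n)


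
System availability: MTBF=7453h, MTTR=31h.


Availability = MTBF / (MTBF + MTTR)
Availability = 7453 / (7453 + 31)
Availability = 7453 / 7484
Availability = 99.5858%

99.5858%


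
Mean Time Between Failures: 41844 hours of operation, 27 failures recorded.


Formula: MTBF = Total operating time / Number of failures
MTBF = 41844 / 27
MTBF = 1549.78 hours

1549.78 hours


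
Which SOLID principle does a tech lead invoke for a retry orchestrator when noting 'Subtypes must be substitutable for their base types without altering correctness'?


This describes the Liskov Substitution Principle (LSP)

Liskov Substitution Principle (LSP)


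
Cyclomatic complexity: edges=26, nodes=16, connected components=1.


Formula: V(G) = E - N + 2P
V(G) = 26 - 16 + 2*1
V(G) = 10 + 2
V(G) = 12

12


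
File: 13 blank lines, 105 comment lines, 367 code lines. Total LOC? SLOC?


Total LOC = blank + comment + code
Total LOC = 13 + 105 + 367 = 485
SLOC (source only) = code = 367

Total LOC: 485, SLOC: 367


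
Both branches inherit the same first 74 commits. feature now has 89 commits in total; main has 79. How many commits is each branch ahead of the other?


Common ancestor: commit #74
feature commits after divergence: 89 - 74 = 15
main commits after divergence: 79 - 74 = 5
feature is 15 commits ahead of main
main is 5 commits ahead of feature

feature ahead: 15, main ahead: 5


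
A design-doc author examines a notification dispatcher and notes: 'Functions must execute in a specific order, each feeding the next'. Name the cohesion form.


Reasoning: Output of one is input to next
Type: Sequential cohesion

Sequential cohesion


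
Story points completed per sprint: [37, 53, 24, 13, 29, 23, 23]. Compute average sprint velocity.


Formula: Avg velocity = Total points / Number of sprints
Points: [37, 53, 24, 13, 29, 23, 23]
Sum = 37 + 53 + 24 + 13 + 29 + 23 + 23 = 202
Avg velocity = 202 / 7 = 28.86 points/sprint

28.86 points/sprint


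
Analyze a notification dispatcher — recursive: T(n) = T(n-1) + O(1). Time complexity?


Reasoning: linear recursion with constant work per frame
Complexity: O(n)

O(n)


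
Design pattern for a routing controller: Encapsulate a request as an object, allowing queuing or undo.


This matches the Command pattern

Command


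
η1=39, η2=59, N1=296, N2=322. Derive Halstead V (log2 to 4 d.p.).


Formula: V = N * log2(η), where N = N1 + N2 and η = η1 + η2
η = 39 + 59 = 98
N = 296 + 322 = 618
log2(98) ≈ 6.6147
V = 618 * 6.6147 = 4087.88

4087.88


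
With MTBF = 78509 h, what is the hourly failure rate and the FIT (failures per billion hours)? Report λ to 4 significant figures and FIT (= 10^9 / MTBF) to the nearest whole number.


Formula: λ = 1 / MTBF; FIT = λ × 1e9 = 1e9 / MTBF
λ = 1 / 78509 ≈ 1.274e-05 failures/hour
FIT = 1e9 / 78509 ≈ 12737 failures per 1e9 hours (nearest whole number)

λ = 1.274e-05 /h, FIT = 12737


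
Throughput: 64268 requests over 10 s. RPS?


Formula: throughput = requests / seconds
throughput = 64268 / 10
throughput = 6426.8 requests/second

6426.8 requests/second


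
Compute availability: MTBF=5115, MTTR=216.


Availability = MTBF / (MTBF + MTTR)
Availability = 5115 / (5115 + 216)
Availability = 5115 / 5331
Availability = 95.9482%

95.9482%


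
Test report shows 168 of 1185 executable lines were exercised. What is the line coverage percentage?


Coverage = covered / total * 100
Coverage = 168 / 1185 * 100
Coverage = 14.18%

14.18%


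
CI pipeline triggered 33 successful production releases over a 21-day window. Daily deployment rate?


Formula: deployments per day = releases / days
= 33 / 21
= 1.571 deploys/day
(equivalently, 11.0 deploys/week)

1.571 deploys/day


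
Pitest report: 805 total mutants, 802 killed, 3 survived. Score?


Mutation score = killed / total * 100
Mutation score = 802 / 805 * 100
Mutation score = 99.63%

99.63%


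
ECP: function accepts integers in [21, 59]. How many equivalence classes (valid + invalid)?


Valid range: [21, 59]
Class 1: x < 21 — invalid
Class 2: 21 ≤ x ≤ 59 — valid
Class 3: x > 59 — invalid
Total equivalence classes: 3

3 equivalence classes


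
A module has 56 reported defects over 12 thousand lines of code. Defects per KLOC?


Defect density = defects / KLOC
Defect density = 56 / 12
Defect density = 4.667 defects/KLOC

4.667 defects/KLOC


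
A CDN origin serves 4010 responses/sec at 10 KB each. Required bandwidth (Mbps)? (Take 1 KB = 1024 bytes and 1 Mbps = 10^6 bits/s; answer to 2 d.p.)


Formula: Mbps = payload_bytes * RPS * 8 / 1e6
Payload per request = 10 KB = 10 * 1024 = 10240 bytes
Total bytes/sec = 10240 * 4010 = 41062400
Total bits/sec = 41062400 * 8 = 328499200
Mbps = 328499200 / 1e6 = 328.5

328.5 Mbps


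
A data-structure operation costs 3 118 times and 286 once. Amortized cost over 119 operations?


Formula: Amortized cost = Total cost / Operations
Total cost = (118 * 3) + (1 * 286)
Total cost = 354 + 286 = 640
Amortized = 640 / 119 = 5.3782

5.3782


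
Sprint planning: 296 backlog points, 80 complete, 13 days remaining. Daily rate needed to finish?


Formula: Required rate = Remaining points / Days left
Remaining = 296 - 80 = 216 points
Required rate = 216 / 13 = 16.62 points/day

16.62 points/day


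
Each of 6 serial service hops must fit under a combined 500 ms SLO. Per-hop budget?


Formula: per_stage = total_budget / stages
per_stage = 500 / 6
per_stage = 83.33 ms

83.33 ms


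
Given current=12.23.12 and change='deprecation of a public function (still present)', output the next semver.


Current: 12.23.12
Change category: 'deprecation of a public function (still present)' → minor bump
SemVer rule: minor bump → increment MINOR, reset PATCH to 0 (MAJOR unchanged)
New: 12.24.0

12.24.0


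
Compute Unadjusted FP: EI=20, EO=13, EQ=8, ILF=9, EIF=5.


UFP = EI*4 + EO*5 + EQ*4 + ILF*10 + EIF*7
UFP = 20*4 + 13*5 + 8*4 + 9*10 + 5*7
UFP = 80 + 65 + 32 + 90 + 35
UFP = 302

302


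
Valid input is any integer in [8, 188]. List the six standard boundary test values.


Range: [8, 188]
Boundaries: just below min, min, min+1, max-1, max, just above max
Values: [7, 8, 9, 187, 188, 189]

[7, 8, 9, 187, 188, 189]


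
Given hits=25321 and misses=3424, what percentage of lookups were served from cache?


Formula: hit rate = hits / (hits + misses) * 100
hit rate = 25321 / (25321 + 3424) * 100
hit rate = 25321 / 28745 * 100
hit rate = 88.09%

88.09%


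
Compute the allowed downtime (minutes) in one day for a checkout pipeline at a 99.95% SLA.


Formula: allowed downtime = period * (100 - SLA) / 100
Period (day) = 1440 minutes
Unavailability fraction = (100 - 99.95) / 100
Allowed downtime = 1440 * (100 - 99.95) / 100
Allowed downtime = 0.72 minutes

0.72 minutes


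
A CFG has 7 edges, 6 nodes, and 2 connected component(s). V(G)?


Formula: V(G) = E - N + 2P
V(G) = 7 - 6 + 2*2
V(G) = 1 + 4
V(G) = 5

5


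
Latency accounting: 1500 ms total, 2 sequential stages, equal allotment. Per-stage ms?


Formula: per_stage = total_budget / stages
per_stage = 1500 / 2
per_stage = 750.0 ms

750.0 ms


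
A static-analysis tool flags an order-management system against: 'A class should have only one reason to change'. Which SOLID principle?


This describes the Single Responsibility Principle (SRP)

Single Responsibility Principle (SRP)


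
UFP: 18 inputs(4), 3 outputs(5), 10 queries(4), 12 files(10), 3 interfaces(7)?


UFP = EI*4 + EO*5 + EQ*4 + ILF*10 + EIF*7
UFP = 18*4 + 3*5 + 10*4 + 12*10 + 3*7
UFP = 72 + 15 + 40 + 120 + 21
UFP = 268

268


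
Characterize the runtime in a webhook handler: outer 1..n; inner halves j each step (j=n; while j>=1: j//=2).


Reasoning: n times log n
Complexity: O(n log n)

O(n log n)


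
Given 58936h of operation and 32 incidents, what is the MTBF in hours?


Formula: MTBF = Total operating time / Number of failures
MTBF = 58936 / 32
MTBF = 1841.75 hours

1841.75 hours


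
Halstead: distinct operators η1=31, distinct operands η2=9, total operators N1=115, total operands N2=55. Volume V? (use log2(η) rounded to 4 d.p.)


Formula: V = N * log2(η), where N = N1 + N2 and η = η1 + η2
η = 31 + 9 = 40
N = 115 + 55 = 170
log2(40) ≈ 5.3219
V = 170 * 5.3219 = 904.72

904.72


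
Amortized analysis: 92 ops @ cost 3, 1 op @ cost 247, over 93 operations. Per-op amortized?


Formula: Amortized cost = Total cost / Operations
Total cost = (92 * 3) + (1 * 247)
Total cost = 276 + 247 = 523
Amortized = 523 / 93 = 5.6237

5.6237


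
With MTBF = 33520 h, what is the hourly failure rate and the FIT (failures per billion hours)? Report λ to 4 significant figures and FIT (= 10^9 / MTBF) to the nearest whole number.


Formula: λ = 1 / MTBF; FIT = λ × 1e9 = 1e9 / MTBF
λ = 1 / 33520 ≈ 2.983e-05 failures/hour
FIT = 1e9 / 33520 ≈ 29833 failures per 1e9 hours (nearest whole number)

λ = 2.983e-05 /h, FIT = 29833


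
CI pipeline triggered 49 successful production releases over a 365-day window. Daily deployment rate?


Formula: deployments per day = releases / days
= 49 / 365
= 0.134 deploys/day
(equivalently, 0.94 deploys/week)

0.134 deploys/day


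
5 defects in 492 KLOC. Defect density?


Defect density = defects / KLOC
Defect density = 5 / 492
Defect density = 0.01 defects/KLOC

0.01 defects/KLOC


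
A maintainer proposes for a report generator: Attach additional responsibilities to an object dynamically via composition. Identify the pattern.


This matches the Decorator pattern

Decorator


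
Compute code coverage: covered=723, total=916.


Coverage = covered / total * 100
Coverage = 723 / 916 * 100
Coverage = 78.93%

78.93%


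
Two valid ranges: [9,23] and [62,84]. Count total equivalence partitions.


Valid ranges: [9,23] and [62,84]
Class 1: x < 9 — invalid
Class 2: 9 ≤ x ≤ 23 — valid
Class 3: 23 < x < 62 — invalid (gap between ranges)
Class 4: 62 ≤ x ≤ 84 — valid
Class 5: x > 84 — invalid
Total equivalence classes: 5

5 equivalence classes


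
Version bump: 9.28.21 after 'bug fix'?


Current: 9.28.21
Change category: 'bug fix' → patch bump
SemVer rule: patch bump → increment PATCH (MAJOR and MINOR unchanged)
New: 9.28.22

9.28.22


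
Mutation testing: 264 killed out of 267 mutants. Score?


Mutation score = killed / total * 100
Mutation score = 264 / 267 * 100
Mutation score = 98.88%

98.88%


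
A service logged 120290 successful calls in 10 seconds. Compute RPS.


Formula: throughput = requests / seconds
throughput = 120290 / 10
throughput = 12029.0 requests/second

12029.0 requests/second


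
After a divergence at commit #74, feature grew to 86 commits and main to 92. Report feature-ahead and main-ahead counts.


Common ancestor: commit #74
feature commits after divergence: 86 - 74 = 12
main commits after divergence: 92 - 74 = 18
feature is 12 commits ahead of main
main is 18 commits ahead of feature

feature ahead: 12, main ahead: 18


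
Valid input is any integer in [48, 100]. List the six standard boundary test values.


Range: [48, 100]
Boundaries: just below min, min, min+1, max-1, max, just above max
Values: [47, 48, 49, 99, 100, 101]

[47, 48, 49, 99, 100, 101]


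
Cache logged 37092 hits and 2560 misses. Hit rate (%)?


Formula: hit rate = hits / (hits + misses) * 100
hit rate = 37092 / (37092 + 2560) * 100
hit rate = 37092 / 39652 * 100
hit rate = 93.54%

93.54%


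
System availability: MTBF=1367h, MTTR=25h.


Availability = MTBF / (MTBF + MTTR)
Availability = 1367 / (1367 + 25)
Availability = 1367 / 1392
Availability = 98.204%

98.204%
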